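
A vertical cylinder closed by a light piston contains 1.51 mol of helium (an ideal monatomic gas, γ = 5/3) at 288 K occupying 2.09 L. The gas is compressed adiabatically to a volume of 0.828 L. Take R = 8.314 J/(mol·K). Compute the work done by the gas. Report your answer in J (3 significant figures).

W ≈ -4630 J

Adiabatic: TV^(γ−1) = const with γ = 5/3.
T₂ = T₁ (V₁/V₂)^(γ−1) = 288 × (2.09/0.828)^0.667 = 288 × 1.854 = 533.9 K.
W_by = nCᵥ(T₁ − T₂) = (1.51)(12.47)(288 − 533.9) = -4631 J.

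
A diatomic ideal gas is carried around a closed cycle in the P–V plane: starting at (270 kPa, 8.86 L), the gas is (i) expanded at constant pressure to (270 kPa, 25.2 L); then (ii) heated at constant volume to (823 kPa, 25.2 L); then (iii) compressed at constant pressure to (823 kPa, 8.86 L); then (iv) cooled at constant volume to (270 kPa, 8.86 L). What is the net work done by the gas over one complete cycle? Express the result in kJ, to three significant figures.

W_net ≈ -9.04 kJ

Constant-volume legs do no work.
W(i) = (270)(25.2 − 8.86) = 4412 J; W(iii) = (823)(8.86 − 25.2) = -13448 J.
W_net = 4412 − 13448 = -9036 J (the counter-clockwise enclosed area).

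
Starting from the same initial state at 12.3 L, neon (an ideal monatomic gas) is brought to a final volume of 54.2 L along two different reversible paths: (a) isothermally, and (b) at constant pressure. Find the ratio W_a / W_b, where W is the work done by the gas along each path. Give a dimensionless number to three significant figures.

W_a / W_b ≈ 0.435

Path (a) isothermal: W = P₁V₁ ln(V₂/V₁) → W_a/(P₁V₁) = 1.483.
Path (b) isobaric: W = P₁(V₂ − V₁) → W_b/(P₁V₁) = 3.407.
W_a / W_b = 1.483 / 3.407 = 0.4354.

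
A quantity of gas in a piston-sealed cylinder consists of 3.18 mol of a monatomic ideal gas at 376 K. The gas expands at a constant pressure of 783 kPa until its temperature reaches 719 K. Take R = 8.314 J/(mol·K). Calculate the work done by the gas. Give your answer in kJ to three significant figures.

W ≈ 9.07 kJ

Isobaric: W = P ΔV = nR ΔT.
W = (3.18)(8.314)(719 − 376) = 9068 J.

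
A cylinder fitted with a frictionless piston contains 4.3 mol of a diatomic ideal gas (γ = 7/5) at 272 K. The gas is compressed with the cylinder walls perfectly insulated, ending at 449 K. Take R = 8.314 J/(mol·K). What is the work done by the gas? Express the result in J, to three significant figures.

W ≈ -15800 J

Adiabatic ⇒ Q = 0, so W_by = −ΔU = nCᵥ(T₁ − T₂).
Cᵥ = 5R/2 = 20.79 J/(mol·K).
W = (4.3)(20.79)(272 − 449) = -15819 J.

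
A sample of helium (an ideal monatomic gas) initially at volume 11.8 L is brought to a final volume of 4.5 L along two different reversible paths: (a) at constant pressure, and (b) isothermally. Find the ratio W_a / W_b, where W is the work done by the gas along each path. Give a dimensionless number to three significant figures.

W_a / W_b ≈ 0.642

Path (a) isobaric: W = P₁(V₂ − V₁) → W_a/(P₁V₁) = -0.6186.
Path (b) isothermal: W = P₁V₁ ln(V₂/V₁) → W_b/(P₁V₁) = -0.964.
W_a / W_b = -0.6186 / -0.964 = 0.6417.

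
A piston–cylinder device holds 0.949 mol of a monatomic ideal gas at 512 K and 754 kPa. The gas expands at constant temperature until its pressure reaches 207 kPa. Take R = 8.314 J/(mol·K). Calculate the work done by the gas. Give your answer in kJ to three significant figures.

W ≈ 5.22 kJ

Isothermal process: W = nRT ln(V₂/V₁) = nRT ln(P₁/P₂).
W = (0.949)(8.314)(512) × ln(754/207)
  = 4040 × ln(3.643) = 4040 × 1.293
W_by_gas = 5222 J.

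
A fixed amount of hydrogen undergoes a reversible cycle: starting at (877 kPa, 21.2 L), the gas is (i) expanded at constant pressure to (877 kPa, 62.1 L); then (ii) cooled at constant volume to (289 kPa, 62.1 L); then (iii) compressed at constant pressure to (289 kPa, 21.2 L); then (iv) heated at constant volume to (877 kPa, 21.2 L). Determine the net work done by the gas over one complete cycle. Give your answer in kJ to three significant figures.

Constant-volume legs do no work.
W(i) = (877)(62.1 − 21.2) = 35869 J; W(iii) = (289)(21.2 − 62.1) = -11820 J.
W_net = 35869 − 11820 = 24049 J (the clockwise enclosed area).

W_net ≈ 24.0 kJ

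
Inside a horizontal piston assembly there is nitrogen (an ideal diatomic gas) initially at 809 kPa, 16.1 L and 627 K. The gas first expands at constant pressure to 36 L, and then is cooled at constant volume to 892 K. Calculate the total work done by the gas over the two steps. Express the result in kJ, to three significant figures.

W_total ≈ 16.1 kJ

Step 1 (isobaric): W = PΔV = (809 kPa)(36 − 16.1 L) = 16099 J.
Step 2 (isochoric): W = 0 (constant volume).
W_total = 16099 + 0 = 16099 J.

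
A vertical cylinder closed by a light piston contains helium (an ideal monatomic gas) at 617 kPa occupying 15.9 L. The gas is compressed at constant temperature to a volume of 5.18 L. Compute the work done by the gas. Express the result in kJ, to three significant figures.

Isothermal: W = nRT ln(V₂/V₁) = P₁V₁ ln(V₂/V₁).
P₁V₁ = (617 kPa)(15.9 L) = 9810 J.
W = 9810 × ln(5.18/15.9) = 9810 × -1.122
W_by_gas = -11002 J.

W ≈ -11.0 kJ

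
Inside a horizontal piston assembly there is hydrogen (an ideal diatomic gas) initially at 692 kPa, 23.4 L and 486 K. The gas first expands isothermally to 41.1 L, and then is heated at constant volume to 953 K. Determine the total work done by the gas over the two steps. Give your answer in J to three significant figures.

W_total ≈ 9120 J

Step 1 (isothermal): W = P₁V₁ ln(V₂/V₁) = (16193) ln(41.1/23.4) = 9121 J.
Step 2 (isochoric): W = 0 (constant volume).
W_total = 9121 + 0 = 9121 J.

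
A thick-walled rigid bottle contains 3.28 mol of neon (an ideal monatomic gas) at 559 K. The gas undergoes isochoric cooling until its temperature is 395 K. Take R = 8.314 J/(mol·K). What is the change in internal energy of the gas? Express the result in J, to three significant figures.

ΔU ≈ -6710 J

Constant volume ⇒ W = 0, so Q = ΔU = nCᵥΔT with Cᵥ = 3R/2 = 12.47 J/(mol·K).
ΔU = (3.28)(12.47)(395 − 559) = -6708 J.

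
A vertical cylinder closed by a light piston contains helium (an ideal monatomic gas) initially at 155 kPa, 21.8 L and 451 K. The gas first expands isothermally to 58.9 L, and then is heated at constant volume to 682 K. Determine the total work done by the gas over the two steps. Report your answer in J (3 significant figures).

W_total ≈ 3360 J

Step 1 (isothermal): W = P₁V₁ ln(V₂/V₁) = (3379) ln(58.9/21.8) = 3358 J.
Step 2 (isochoric): W = 0 (constant volume).
W_total = 3358 + 0 = 3358 J.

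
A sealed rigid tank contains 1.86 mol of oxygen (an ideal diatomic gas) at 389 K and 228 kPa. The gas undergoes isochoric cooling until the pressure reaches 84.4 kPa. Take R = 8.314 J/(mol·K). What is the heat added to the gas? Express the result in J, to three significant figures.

Q ≈ -9470 J

Constant volume ⇒ W = 0, so Q = ΔU = nCᵥΔT with Cᵥ = 5R/2 = 20.79 J/(mol·K).
At constant V, T₂/T₁ = P₂/P₁ ⇒ ΔT = T₁(P₂/P₁ − 1) = 389·(84.4/228 − 1) = -245 K.
ΔU = (1.86)(20.79)(-245) = -9472 J.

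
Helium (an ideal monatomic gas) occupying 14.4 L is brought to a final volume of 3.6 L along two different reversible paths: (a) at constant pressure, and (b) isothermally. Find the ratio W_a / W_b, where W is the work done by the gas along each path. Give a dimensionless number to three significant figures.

Path (a) isobaric: W = P₁(V₂ − V₁) → W_a/(P₁V₁) = -0.75.
Path (b) isothermal: W = P₁V₁ ln(V₂/V₁) → W_b/(P₁V₁) = -1.386.
W_a / W_b = -0.75 / -1.386 = 0.541.

W_a / W_b ≈ 0.541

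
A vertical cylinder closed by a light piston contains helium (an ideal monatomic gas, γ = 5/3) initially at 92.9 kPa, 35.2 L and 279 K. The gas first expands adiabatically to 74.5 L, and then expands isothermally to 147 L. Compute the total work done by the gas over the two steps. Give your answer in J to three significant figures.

Step 1 (adiabatic): W = (P₁V₁ − P₂V₂)/(γ−1) = (3270 − 1984)/0.667 = 1930 J.
After step 1: P = 26.63 kPa, V = 74.5 L, T = 169.2 K.
Step 2 (isothermal): W = P₁V₁ ln(V₂/V₁) = (1984) ln(147/74.5) = 1348 J.
W_total = 1930 + 1348 = 3278 J.

W_total ≈ 3280 J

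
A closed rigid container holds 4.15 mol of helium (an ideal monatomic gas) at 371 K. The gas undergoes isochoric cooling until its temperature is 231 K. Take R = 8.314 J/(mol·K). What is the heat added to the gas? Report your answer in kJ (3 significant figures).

Constant volume ⇒ W = 0, so Q = ΔU = nCᵥΔT with Cᵥ = 3R/2 = 12.47 J/(mol·K).
ΔU = (4.15)(12.47)(231 − 371) = -7246 J.

Q ≈ -7.25 kJ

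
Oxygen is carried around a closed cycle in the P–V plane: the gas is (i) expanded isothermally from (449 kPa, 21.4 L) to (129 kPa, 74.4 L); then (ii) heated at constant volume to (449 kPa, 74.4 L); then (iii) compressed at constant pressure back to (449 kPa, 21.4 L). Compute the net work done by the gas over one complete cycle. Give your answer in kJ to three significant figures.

Leg (i): W = PᵢVᵢ ln(V_f/Vᵢ) = (9609) ln(74.4/21.4) = 11973 J.
Leg (ii): W = 0.
Leg (iii): W = PΔV = (449)(21.4 − 74.4) = -23797 J.
W_net = 11973 − 23797 = -11824 J.

W_net ≈ -11.8 kJ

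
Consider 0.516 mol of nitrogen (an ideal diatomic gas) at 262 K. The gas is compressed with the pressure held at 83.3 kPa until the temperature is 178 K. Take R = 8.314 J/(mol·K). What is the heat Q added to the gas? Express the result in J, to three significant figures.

Q ≈ -1260 J

Isobaric: W = nRΔT = (0.516)(8.314)(-84) = -360.4 J.
ΔU = nCᵥΔT with Cᵥ = 5R/2: ΔU = (0.516)(20.79)(-84) = -900.9 J.
Q = ΔU + W = -900.9 − 360.4 = -1261 J.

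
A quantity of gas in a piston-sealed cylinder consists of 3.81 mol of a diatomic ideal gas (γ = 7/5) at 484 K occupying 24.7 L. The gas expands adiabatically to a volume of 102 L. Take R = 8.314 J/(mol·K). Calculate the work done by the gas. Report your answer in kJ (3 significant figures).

W ≈ 16.6 kJ

Adiabatic: TV^(γ−1) = const with γ = 7/5.
T₂ = T₁ (V₁/V₂)^(γ−1) = 484 × (24.7/102)^0.4 = 484 × 0.5671 = 274.5 K.
W_by = nCᵥ(T₁ − T₂) = (3.81)(20.79)(484 − 274.5) = 16593 J.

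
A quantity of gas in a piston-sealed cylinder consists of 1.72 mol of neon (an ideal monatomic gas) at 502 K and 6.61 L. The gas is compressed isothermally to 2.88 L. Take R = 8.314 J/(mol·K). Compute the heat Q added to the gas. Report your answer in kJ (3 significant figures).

Isothermal ⇒ ΔU = 0, so Q = W = nRT ln(V₂/V₁).
Q = (1.72)(8.314)(502) ln(2.88/6.61) = 7179 × -0.8308 = -5964 J.

Q ≈ -5.96 kJ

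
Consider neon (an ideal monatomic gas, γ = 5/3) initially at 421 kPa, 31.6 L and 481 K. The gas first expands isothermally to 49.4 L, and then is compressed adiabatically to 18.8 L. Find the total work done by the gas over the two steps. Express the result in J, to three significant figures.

Step 1 (isothermal): W = P₁V₁ ln(V₂/V₁) = (13304) ln(49.4/31.6) = 5944 J.
After step 1: P = 269.3 kPa, V = 49.4 L, T = 481 K.
Step 2 (adiabatic): W = (P₁V₁ − P₂V₂)/(γ−1) = (13304 − 25333)/0.667 = -18044 J.
W_total = 5944 − 18044 = -12100 J.

W_total ≈ -12100 J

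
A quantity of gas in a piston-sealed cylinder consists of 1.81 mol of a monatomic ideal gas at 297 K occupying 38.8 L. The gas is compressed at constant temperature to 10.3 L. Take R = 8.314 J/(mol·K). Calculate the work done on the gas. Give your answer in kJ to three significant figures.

Isothermal: W = nRT ln(V₂/V₁).
W = (1.81)(8.314)(297) × ln(10.3/38.8)
  = 4469 × -1.326
W_by_gas = -5928 J; work on gas = −W_by = 5928 J.

W ≈ 5.93 kJ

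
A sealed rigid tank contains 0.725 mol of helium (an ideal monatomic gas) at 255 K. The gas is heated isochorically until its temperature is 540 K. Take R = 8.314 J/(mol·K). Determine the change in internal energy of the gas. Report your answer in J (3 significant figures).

Constant volume ⇒ W = 0, so Q = ΔU = nCᵥΔT with Cᵥ = 3R/2 = 12.47 J/(mol·K).
ΔU = (0.725)(12.47)(540 − 255) = 2577 J.

ΔU ≈ 2580 J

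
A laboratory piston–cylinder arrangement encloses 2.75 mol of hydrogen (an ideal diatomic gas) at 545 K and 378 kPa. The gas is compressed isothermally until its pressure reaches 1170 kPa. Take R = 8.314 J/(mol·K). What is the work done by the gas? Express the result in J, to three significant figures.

Isothermal process: W = nRT ln(V₂/V₁) = nRT ln(P₁/P₂).
W = (2.75)(8.314)(545) × ln(378/1170)
  = 12461 × ln(0.3231) = 12461 × -1.13
W_by_gas = -14079 J.

W ≈ -14100 J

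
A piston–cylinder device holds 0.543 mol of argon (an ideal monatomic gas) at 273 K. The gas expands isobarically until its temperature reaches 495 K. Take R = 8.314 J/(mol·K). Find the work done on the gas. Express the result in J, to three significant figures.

W ≈ -1000 J

Isobaric: W = P ΔV = nR ΔT.
W = (0.543)(8.314)(495 − 273) = 1002 J.
Work on gas = −W_by = -1002 J.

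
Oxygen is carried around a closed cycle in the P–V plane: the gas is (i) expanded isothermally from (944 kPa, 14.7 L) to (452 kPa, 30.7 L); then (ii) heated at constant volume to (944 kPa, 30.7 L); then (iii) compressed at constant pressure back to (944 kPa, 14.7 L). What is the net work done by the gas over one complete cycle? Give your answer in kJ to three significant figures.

W_net ≈ -4.88 kJ

Leg (i): W = PᵢVᵢ ln(V_f/Vᵢ) = (13877) ln(30.7/14.7) = 10219 J.
Leg (ii): W = 0.
Leg (iii): W = PΔV = (944)(14.7 − 30.7) = -15104 J.
W_net = 10219 − 15104 = -4885 J.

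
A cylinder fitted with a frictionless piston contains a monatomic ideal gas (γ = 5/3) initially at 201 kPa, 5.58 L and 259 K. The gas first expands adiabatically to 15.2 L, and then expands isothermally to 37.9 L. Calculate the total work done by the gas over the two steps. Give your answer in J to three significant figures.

W_total ≈ 1350 J

Step 1 (adiabatic): W = (P₁V₁ − P₂V₂)/(γ−1) = (1122 − 575)/0.667 = 819.8 J.
After step 1: P = 37.83 kPa, V = 15.2 L, T = 132.8 K.
Step 2 (isothermal): W = P₁V₁ ln(V₂/V₁) = (575) ln(37.9/15.2) = 525.4 J.
W_total = 819.8 + 525.4 = 1345 J.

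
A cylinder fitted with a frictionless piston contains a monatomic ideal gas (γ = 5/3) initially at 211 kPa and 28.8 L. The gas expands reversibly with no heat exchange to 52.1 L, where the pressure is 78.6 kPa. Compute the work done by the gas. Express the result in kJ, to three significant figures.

W ≈ 2.97 kJ

Adiabatic: W = (P₁V₁ − P₂V₂)/(γ − 1) with γ = 5/3.
P₁V₁ = 6077 J, P₂V₂ = 4095 J.
W = (6077 − 4095) / 0.6667 = 2973 J.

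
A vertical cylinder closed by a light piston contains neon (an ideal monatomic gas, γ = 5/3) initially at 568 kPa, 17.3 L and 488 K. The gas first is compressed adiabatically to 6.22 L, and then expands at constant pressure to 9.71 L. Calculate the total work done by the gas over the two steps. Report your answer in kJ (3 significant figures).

Step 1 (adiabatic): W = (P₁V₁ − P₂V₂)/(γ−1) = (9826 − 19434)/0.667 = -14412 J.
After step 1: P = 3124 kPa, V = 6.22 L, T = 965.1 K.
Step 2 (isobaric): W = PΔV = (3124 kPa)(9.71 − 6.22 L) = 10904 J.
W_total = -14412 + 10904 = -3507 J.

W_total ≈ -3.51 kJ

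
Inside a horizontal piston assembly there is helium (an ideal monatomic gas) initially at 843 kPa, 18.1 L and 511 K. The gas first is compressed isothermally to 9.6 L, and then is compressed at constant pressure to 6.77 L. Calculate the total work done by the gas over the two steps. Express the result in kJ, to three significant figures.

W_total ≈ -14.2 kJ

Step 1 (isothermal): W = P₁V₁ ln(V₂/V₁) = (15258) ln(9.6/18.1) = -9676 J.
After step 1: P = 1589 kPa, V = 9.6 L, T = 511 K.
Step 2 (isobaric): W = PΔV = (1589 kPa)(6.77 − 9.6 L) = -4498 J.
W_total = -9676 − 4498 = -14174 J.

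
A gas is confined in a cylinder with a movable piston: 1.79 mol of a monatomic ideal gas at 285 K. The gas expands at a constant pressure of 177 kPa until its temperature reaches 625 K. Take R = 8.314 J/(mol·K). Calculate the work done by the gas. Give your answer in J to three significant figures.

W ≈ 5060 J

Isobaric: W = P ΔV = nR ΔT.
W = (1.79)(8.314)(625 − 285) = 5060 J.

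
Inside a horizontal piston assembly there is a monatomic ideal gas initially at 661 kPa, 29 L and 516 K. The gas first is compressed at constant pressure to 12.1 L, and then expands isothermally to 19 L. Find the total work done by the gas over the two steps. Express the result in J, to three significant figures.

W_total ≈ -7560 J

Step 1 (isobaric): W = PΔV = (661 kPa)(12.1 − 29 L) = -11171 J.
After step 1: P = 661 kPa, V = 12.1 L, T = 215.3 K.
Step 2 (isothermal): W = P₁V₁ ln(V₂/V₁) = (7998) ln(19/12.1) = 3609 J.
W_total = -11171 + 3609 = -7562 J.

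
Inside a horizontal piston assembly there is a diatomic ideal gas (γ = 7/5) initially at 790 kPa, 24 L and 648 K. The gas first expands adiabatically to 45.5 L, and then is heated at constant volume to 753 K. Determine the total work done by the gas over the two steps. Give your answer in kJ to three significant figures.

Step 1 (adiabatic): W = (P₁V₁ − P₂V₂)/(γ−1) = (18960 − 14680)/0.4 = 10701 J.
Step 2 (isochoric): W = 0 (constant volume).
W_total = 10701 + 0 = 10701 J.

W_total ≈ 10.7 kJ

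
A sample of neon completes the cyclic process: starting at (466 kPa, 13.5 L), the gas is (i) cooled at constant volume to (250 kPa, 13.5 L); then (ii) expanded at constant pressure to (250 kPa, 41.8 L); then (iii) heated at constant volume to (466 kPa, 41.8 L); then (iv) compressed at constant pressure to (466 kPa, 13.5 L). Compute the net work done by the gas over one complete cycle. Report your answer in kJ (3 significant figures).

W_net ≈ -6.11 kJ

Constant-volume legs do no work.
W(ii) = (250)(41.8 − 13.5) = 7075 J; W(iv) = (466)(13.5 − 41.8) = -13188 J.
W_net = 7075 − 13188 = -6113 J (the counter-clockwise enclosed area).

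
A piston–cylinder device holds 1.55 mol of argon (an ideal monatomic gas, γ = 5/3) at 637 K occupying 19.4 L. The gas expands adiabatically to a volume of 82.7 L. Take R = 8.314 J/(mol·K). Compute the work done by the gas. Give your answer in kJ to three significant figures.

Adiabatic: TV^(γ−1) = const with γ = 5/3.
T₂ = T₁ (V₁/V₂)^(γ−1) = 637 × (19.4/82.7)^0.667 = 637 × 0.3804 = 242.3 K.
W_by = nCᵥ(T₁ − T₂) = (1.55)(12.47)(637 − 242.3) = 7630 J.

W ≈ 7.63 kJ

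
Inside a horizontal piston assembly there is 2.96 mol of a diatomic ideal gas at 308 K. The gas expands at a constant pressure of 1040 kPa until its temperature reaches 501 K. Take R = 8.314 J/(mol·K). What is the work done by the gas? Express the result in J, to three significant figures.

Isobaric: W = P ΔV = nR ΔT.
W = (2.96)(8.314)(501 − 308) = 4750 J.

W ≈ 4750 J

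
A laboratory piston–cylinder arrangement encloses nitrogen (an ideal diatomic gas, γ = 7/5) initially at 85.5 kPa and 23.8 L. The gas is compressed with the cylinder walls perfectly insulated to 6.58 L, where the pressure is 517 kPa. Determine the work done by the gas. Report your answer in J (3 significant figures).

W ≈ -3420 J

Adiabatic: W = (P₁V₁ − P₂V₂)/(γ − 1) with γ = 7/5.
P₁V₁ = 2035 J, P₂V₂ = 3402 J.
W = (2035 − 3402) / 0.4 = -3417 J.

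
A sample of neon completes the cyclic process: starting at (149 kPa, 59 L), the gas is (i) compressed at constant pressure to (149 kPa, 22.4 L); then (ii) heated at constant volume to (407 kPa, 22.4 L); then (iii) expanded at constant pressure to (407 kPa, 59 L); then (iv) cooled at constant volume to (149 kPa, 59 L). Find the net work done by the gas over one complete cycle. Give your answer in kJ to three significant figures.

Constant-volume legs do no work.
W(i) = (149)(22.4 − 59) = -5453 J; W(iii) = (407)(59 − 22.4) = 14896 J.
W_net = -5453 + 14896 = 9443 J (the clockwise enclosed area).

W_net ≈ 9.44 kJ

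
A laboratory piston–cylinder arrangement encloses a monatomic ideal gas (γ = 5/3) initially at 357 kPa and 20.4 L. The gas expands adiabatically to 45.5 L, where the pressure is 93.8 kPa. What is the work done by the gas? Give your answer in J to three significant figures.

W ≈ 4520 J

Adiabatic: W = (P₁V₁ − P₂V₂)/(γ − 1) with γ = 5/3.
P₁V₁ = 7283 J, P₂V₂ = 4268 J.
W = (7283 − 4268) / 0.6667 = 4522 J.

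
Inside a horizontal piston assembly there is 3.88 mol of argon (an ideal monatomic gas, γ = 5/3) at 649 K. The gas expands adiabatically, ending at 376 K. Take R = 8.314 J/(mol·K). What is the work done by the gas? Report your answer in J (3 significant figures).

W ≈ 13200 J

Adiabatic ⇒ Q = 0, so W_by = −ΔU = nCᵥ(T₁ − T₂).
Cᵥ = 3R/2 = 12.47 J/(mol·K).
W = (3.88)(12.47)(649 − 376) = 13210 J.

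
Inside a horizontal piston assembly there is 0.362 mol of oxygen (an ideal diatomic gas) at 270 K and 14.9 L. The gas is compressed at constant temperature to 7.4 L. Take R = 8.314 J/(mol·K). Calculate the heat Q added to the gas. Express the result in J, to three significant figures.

Q ≈ -569 J

Isothermal ⇒ ΔU = 0, so Q = W = nRT ln(V₂/V₁).
Q = (0.362)(8.314)(270) ln(7.4/14.9) = 812.6 × -0.6999 = -568.7 J.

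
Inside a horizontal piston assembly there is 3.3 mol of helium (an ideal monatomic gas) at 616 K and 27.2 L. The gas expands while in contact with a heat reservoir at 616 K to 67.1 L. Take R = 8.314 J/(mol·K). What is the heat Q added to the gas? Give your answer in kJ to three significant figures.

Q ≈ 15.3 kJ

Isothermal ⇒ ΔU = 0, so Q = W = nRT ln(V₂/V₁).
Q = (3.3)(8.314)(616) ln(67.1/27.2) = 16901 × 0.903 = 15261 J.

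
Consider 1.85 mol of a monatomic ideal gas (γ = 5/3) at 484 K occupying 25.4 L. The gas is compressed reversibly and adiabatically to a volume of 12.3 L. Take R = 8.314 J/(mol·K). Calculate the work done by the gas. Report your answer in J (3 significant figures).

W ≈ -6940 J

Adiabatic: TV^(γ−1) = const with γ = 5/3.
T₂ = T₁ (V₁/V₂)^(γ−1) = 484 × (25.4/12.3)^0.667 = 484 × 1.622 = 784.9 K.
W_by = nCᵥ(T₁ − T₂) = (1.85)(12.47)(484 − 784.9) = -6941 J.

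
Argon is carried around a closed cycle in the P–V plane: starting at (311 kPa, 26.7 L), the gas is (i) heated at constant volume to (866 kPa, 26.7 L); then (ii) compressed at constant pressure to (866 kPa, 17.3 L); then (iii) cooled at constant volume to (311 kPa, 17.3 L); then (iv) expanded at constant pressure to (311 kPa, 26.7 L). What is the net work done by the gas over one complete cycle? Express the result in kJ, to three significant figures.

W_net ≈ -5.22 kJ

Constant-volume legs do no work.
W(ii) = (866)(17.3 − 26.7) = -8140 J; W(iv) = (311)(26.7 − 17.3) = 2923 J.
W_net = -8140 + 2923 = -5217 J (the counter-clockwise enclosed area).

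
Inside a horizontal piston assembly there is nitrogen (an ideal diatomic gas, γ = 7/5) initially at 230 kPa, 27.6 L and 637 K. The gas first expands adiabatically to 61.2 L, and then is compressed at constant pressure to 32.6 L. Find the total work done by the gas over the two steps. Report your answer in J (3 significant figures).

Step 1 (adiabatic): W = (P₁V₁ − P₂V₂)/(γ−1) = (6348 − 4616)/0.4 = 4329 J.
After step 1: P = 75.43 kPa, V = 61.2 L, T = 463.2 K.
Step 2 (isobaric): W = PΔV = (75.43 kPa)(32.6 − 61.2 L) = -2157 J.
W_total = 4329 − 2157 = 2172 J.

W_total ≈ 2170 J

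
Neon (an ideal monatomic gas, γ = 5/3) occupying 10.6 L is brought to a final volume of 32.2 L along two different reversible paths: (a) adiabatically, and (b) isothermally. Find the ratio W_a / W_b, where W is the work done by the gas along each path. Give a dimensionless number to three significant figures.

W_a / W_b ≈ 0.706

Path (a) adiabatic: W = P₁V₁(1 − (V₁/V₂)^(γ−1))/(γ−1) → W_a/(P₁V₁) = 0.7849.
Path (b) isothermal: W = P₁V₁ ln(V₂/V₁) → W_b/(P₁V₁) = 1.111.
W_a / W_b = 0.7849 / 1.111 = 0.7064.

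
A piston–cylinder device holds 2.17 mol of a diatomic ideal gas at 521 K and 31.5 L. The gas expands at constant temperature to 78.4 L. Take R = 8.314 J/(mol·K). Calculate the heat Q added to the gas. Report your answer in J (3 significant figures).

Q ≈ 8570 J

Isothermal ⇒ ΔU = 0, so Q = W = nRT ln(V₂/V₁).
Q = (2.17)(8.314)(521) ln(78.4/31.5) = 9400 × 0.9118 = 8571 J.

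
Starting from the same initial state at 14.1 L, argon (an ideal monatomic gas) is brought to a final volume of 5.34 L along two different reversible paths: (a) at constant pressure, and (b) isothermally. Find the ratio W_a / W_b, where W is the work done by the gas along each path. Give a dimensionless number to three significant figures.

Path (a) isobaric: W = P₁(V₂ − V₁) → W_a/(P₁V₁) = -0.6213.
Path (b) isothermal: W = P₁V₁ ln(V₂/V₁) → W_b/(P₁V₁) = -0.9709.
W_a / W_b = -0.6213 / -0.9709 = 0.6399.

W_a / W_b ≈ 0.640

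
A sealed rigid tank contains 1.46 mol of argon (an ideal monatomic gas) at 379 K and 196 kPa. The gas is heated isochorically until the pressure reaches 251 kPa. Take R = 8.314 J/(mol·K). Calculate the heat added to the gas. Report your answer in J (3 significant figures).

Constant volume ⇒ W = 0, so Q = ΔU = nCᵥΔT with Cᵥ = 3R/2 = 12.47 J/(mol·K).
At constant V, T₂/T₁ = P₂/P₁ ⇒ ΔT = T₁(P₂/P₁ − 1) = 379·(251/196 − 1) = 106.4 K.
ΔU = (1.46)(12.47)(106.4) = 1936 J.

Q ≈ 1940 J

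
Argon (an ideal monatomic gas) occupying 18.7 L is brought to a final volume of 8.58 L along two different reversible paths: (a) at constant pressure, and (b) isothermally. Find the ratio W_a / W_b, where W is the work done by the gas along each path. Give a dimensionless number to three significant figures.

Path (a) isobaric: W = P₁(V₂ − V₁) → W_a/(P₁V₁) = -0.5412.
Path (b) isothermal: W = P₁V₁ ln(V₂/V₁) → W_b/(P₁V₁) = -0.7791.
W_a / W_b = -0.5412 / -0.7791 = 0.6946.

W_a / W_b ≈ 0.695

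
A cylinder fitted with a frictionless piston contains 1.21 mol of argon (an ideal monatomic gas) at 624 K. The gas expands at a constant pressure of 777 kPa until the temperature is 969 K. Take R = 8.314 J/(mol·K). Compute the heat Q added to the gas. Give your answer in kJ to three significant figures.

Q ≈ 8.68 kJ

Isobaric: W = nRΔT = (1.21)(8.314)(345) = 3471 J.
ΔU = nCᵥΔT with Cᵥ = 3R/2: ΔU = (1.21)(12.47)(345) = 5206 J.
Q = ΔU + W = 5206 + 3471 = 8677 J.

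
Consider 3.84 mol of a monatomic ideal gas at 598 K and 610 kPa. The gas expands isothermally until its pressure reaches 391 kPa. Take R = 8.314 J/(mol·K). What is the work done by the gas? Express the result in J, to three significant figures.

Isothermal process: W = nRT ln(V₂/V₁) = nRT ln(P₁/P₂).
W = (3.84)(8.314)(598) × ln(610/391)
  = 19092 × ln(1.56) = 19092 × 0.4448
W_by_gas = 8491 J.

W ≈ 8490 J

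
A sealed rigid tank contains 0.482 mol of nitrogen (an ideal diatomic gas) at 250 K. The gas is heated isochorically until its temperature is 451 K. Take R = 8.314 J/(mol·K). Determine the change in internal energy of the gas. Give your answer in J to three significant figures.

Constant volume ⇒ W = 0, so Q = ΔU = nCᵥΔT with Cᵥ = 5R/2 = 20.79 J/(mol·K).
ΔU = (0.482)(20.79)(451 − 250) = 2014 J.

ΔU ≈ 2010 J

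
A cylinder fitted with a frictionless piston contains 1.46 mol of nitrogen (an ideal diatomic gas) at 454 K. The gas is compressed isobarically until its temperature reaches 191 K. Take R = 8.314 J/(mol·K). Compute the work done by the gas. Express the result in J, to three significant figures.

Isobaric: W = P ΔV = nR ΔT.
W = (1.46)(8.314)(191 − 454) = -3192 J.

W ≈ -3190 J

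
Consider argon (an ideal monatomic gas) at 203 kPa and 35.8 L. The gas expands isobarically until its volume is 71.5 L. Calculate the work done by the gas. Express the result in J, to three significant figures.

Isobaric: W = P ΔV.
W = (203 kPa)(71.5 − 35.8 L) = (203)(35.7) = 7247 J.

W ≈ 7250 J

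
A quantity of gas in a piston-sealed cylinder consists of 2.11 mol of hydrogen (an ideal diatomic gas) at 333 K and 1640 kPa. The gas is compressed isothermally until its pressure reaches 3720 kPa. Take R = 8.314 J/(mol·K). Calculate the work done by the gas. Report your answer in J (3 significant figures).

Isothermal process: W = nRT ln(V₂/V₁) = nRT ln(P₁/P₂).
W = (2.11)(8.314)(333) × ln(1640/3720)
  = 5842 × ln(0.4409) = 5842 × -0.819
W_by_gas = -4784 J.

W ≈ -4780 J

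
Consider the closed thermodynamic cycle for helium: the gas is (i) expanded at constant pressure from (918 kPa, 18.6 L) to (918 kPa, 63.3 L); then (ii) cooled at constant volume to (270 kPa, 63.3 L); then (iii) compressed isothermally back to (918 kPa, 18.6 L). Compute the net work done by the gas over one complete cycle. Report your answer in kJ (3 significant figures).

W_net ≈ 20.1 kJ

Leg (i): W = PΔV = (918)(63.3 − 18.6) = 41035 J.
Leg (ii): W = 0.
Leg (iii): W = PᵢVᵢ ln(V_f/Vᵢ) = (17091) ln(18.6/63.3) = -20932 J.
W_net = 41035 − 20932 = 20103 J.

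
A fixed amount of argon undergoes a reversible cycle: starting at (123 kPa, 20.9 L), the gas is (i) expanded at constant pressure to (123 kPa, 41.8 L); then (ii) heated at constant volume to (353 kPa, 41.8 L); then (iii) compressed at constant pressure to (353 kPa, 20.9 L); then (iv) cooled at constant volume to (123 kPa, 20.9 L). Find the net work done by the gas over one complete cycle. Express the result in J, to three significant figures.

W_net ≈ -4810 J

Constant-volume legs do no work.
W(i) = (123)(41.8 − 20.9) = 2571 J; W(iii) = (353)(20.9 − 41.8) = -7378 J.
W_net = 2571 − 7378 = -4807 J (the counter-clockwise enclosed area).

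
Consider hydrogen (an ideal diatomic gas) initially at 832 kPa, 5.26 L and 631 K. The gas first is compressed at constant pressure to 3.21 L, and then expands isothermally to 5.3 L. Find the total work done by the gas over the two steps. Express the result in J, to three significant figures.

Step 1 (isobaric): W = PΔV = (832 kPa)(3.21 − 5.26 L) = -1706 J.
After step 1: P = 832 kPa, V = 3.21 L, T = 385.1 K.
Step 2 (isothermal): W = P₁V₁ ln(V₂/V₁) = (2671) ln(5.3/3.21) = 1339 J.
W_total = -1706 + 1339 = -366.4 J.

W_total ≈ -366 J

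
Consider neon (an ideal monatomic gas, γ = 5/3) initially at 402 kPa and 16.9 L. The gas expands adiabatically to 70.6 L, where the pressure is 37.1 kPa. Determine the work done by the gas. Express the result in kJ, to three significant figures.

Adiabatic: W = (P₁V₁ − P₂V₂)/(γ − 1) with γ = 5/3.
P₁V₁ = 6794 J, P₂V₂ = 2619 J.
W = (6794 − 2619) / 0.6667 = 6262 J.

W ≈ 6.26 kJ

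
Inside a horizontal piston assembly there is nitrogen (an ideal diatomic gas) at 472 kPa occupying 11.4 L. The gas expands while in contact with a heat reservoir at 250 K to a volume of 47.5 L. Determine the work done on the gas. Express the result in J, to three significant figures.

W ≈ -7680 J

Isothermal: W = nRT ln(V₂/V₁) = P₁V₁ ln(V₂/V₁).
P₁V₁ = (472 kPa)(11.4 L) = 5381 J.
W = 5381 × ln(47.5/11.4) = 5381 × 1.427
W_by_gas = 7679 J; work on gas = −W_by = -7679 J.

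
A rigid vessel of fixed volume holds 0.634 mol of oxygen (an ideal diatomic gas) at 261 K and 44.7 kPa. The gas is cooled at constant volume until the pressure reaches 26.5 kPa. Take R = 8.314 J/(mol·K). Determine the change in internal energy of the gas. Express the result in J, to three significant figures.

Constant volume ⇒ W = 0, so Q = ΔU = nCᵥΔT with Cᵥ = 5R/2 = 20.79 J/(mol·K).
At constant V, T₂/T₁ = P₂/P₁ ⇒ ΔT = T₁(P₂/P₁ − 1) = 261·(26.5/44.7 − 1) = -106.3 K.
ΔU = (0.634)(20.79)(-106.3) = -1400 J.

ΔU ≈ -1400 J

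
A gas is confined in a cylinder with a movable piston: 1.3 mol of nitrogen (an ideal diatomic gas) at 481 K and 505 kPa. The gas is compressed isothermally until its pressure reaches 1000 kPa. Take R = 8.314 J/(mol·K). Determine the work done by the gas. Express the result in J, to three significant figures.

Isothermal process: W = nRT ln(V₂/V₁) = nRT ln(P₁/P₂).
W = (1.3)(8.314)(481) × ln(505/1000)
  = 5199 × ln(0.505) = 5199 × -0.6832
W_by_gas = -3552 J.

W ≈ -3550 J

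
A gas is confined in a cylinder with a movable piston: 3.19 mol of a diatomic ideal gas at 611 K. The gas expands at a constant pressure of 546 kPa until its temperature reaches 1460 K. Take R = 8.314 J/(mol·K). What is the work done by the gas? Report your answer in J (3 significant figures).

Isobaric: W = P ΔV = nR ΔT.
W = (3.19)(8.314)(1460 − 611) = 22517 J.

W ≈ 22500 J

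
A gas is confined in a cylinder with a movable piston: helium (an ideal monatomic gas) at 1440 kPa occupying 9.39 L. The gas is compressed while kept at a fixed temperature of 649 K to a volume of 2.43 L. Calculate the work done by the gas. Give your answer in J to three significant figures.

Isothermal: W = nRT ln(V₂/V₁) = P₁V₁ ln(V₂/V₁).
P₁V₁ = (1440 kPa)(9.39 L) = 13522 J.
W = 13522 × ln(2.43/9.39) = 13522 × -1.352
W_by_gas = -18278 J.

W ≈ -18300 J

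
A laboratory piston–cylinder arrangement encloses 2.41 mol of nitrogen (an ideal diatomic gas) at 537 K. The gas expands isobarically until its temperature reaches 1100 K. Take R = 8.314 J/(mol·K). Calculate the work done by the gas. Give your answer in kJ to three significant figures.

W ≈ 11.3 kJ

Isobaric: W = P ΔV = nR ΔT.
W = (2.41)(8.314)(1100 − 537) = 11281 J.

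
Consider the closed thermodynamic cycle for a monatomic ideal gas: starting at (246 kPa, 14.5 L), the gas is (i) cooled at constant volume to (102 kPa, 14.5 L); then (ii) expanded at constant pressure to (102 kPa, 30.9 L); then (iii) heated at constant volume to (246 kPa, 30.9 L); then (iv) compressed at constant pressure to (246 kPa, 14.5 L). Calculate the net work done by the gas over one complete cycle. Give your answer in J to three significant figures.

Constant-volume legs do no work.
W(ii) = (102)(30.9 − 14.5) = 1673 J; W(iv) = (246)(14.5 − 30.9) = -4034 J.
W_net = 1673 − 4034 = -2362 J (the counter-clockwise enclosed area).

W_net ≈ -2360 J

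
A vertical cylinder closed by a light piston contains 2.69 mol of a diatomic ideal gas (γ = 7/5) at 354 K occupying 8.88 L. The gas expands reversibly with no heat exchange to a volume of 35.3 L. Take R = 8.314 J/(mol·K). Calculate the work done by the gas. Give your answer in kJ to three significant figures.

Adiabatic: TV^(γ−1) = const with γ = 7/5.
T₂ = T₁ (V₁/V₂)^(γ−1) = 354 × (8.88/35.3)^0.4 = 354 × 0.5758 = 203.8 K.
W_by = nCᵥ(T₁ − T₂) = (2.69)(20.79)(354 − 203.8) = 8397 J.

W ≈ 8.40 kJ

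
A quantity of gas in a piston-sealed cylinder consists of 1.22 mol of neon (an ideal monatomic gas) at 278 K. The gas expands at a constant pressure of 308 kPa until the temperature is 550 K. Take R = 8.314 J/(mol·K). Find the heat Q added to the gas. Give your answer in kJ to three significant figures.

Q ≈ 6.90 kJ

Isobaric: W = nRΔT = (1.22)(8.314)(272) = 2759 J.
ΔU = nCᵥΔT with Cᵥ = 3R/2: ΔU = (1.22)(12.47)(272) = 4138 J.
Q = ΔU + W = 4138 + 2759 = 6897 J.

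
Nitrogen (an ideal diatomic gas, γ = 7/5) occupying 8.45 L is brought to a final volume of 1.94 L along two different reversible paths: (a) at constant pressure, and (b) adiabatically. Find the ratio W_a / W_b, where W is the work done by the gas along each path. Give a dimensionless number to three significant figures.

W_a / W_b ≈ 0.385

Path (a) isobaric: W = P₁(V₂ − V₁) → W_a/(P₁V₁) = -0.7704.
Path (b) adiabatic: W = P₁V₁(1 − (V₁/V₂)^(γ−1))/(γ−1) → W_b/(P₁V₁) = -2.004.
W_a / W_b = -0.7704 / -2.004 = 0.3845.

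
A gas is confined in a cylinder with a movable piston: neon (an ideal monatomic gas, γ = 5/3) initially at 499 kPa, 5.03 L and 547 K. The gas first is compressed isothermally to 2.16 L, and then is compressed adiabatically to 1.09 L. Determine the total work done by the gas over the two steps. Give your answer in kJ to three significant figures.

Step 1 (isothermal): W = P₁V₁ ln(V₂/V₁) = (2510) ln(2.16/5.03) = -2122 J.
After step 1: P = 1162 kPa, V = 2.16 L, T = 547 K.
Step 2 (adiabatic): W = (P₁V₁ − P₂V₂)/(γ−1) = (2510 − 3960)/0.667 = -2175 J.
W_total = -2122 − 2175 = -4297 J.

W_total ≈ -4.30 kJ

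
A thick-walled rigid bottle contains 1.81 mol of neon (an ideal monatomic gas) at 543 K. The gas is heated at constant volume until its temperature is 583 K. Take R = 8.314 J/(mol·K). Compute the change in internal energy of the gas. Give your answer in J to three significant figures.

ΔU ≈ 903 J

Constant volume ⇒ W = 0, so Q = ΔU = nCᵥΔT with Cᵥ = 3R/2 = 12.47 J/(mol·K).
ΔU = (1.81)(12.47)(583 − 543) = 902.9 J.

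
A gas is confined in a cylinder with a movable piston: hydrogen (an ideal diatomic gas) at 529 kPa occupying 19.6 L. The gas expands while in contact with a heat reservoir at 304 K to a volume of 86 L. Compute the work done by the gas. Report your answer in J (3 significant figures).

Isothermal: W = nRT ln(V₂/V₁) = P₁V₁ ln(V₂/V₁).
P₁V₁ = (529 kPa)(19.6 L) = 10368 J.
W = 10368 × ln(86/19.6) = 10368 × 1.479
W_by_gas = 15333 J.

W ≈ 15300 J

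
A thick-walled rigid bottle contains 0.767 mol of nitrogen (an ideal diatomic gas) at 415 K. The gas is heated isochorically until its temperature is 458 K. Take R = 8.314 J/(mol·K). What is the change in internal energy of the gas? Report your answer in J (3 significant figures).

ΔU ≈ 686 J

Constant volume ⇒ W = 0, so Q = ΔU = nCᵥΔT with Cᵥ = 5R/2 = 20.79 J/(mol·K).
ΔU = (0.767)(20.79)(458 − 415) = 685.5 J.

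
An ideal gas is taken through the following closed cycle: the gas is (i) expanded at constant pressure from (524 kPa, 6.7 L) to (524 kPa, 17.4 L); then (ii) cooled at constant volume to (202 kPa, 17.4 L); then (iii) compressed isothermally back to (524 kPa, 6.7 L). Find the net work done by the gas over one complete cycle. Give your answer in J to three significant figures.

W_net ≈ 2250 J

Leg (i): W = PΔV = (524)(17.4 − 6.7) = 5607 J.
Leg (ii): W = 0.
Leg (iii): W = PᵢVᵢ ln(V_f/Vᵢ) = (3515) ln(6.7/17.4) = -3354 J.
W_net = 5607 − 3354 = 2252 J.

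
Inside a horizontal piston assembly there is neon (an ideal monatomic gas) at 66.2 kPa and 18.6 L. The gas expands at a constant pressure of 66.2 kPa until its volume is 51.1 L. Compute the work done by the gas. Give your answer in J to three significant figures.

W ≈ 2150 J

Isobaric: W = P ΔV.
W = (66.2 kPa)(51.1 − 18.6 L) = (66.2)(32.5) = 2152 J.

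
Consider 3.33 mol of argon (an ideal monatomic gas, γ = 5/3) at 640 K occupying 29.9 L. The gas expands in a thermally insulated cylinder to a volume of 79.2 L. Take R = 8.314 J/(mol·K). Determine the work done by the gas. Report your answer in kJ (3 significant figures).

Adiabatic: TV^(γ−1) = const with γ = 5/3.
T₂ = T₁ (V₁/V₂)^(γ−1) = 640 × (29.9/79.2)^0.667 = 640 × 0.5224 = 334.3 K.
W_by = nCᵥ(T₁ − T₂) = (3.33)(12.47)(640 − 334.3) = 12695 J.

W ≈ 12.7 kJ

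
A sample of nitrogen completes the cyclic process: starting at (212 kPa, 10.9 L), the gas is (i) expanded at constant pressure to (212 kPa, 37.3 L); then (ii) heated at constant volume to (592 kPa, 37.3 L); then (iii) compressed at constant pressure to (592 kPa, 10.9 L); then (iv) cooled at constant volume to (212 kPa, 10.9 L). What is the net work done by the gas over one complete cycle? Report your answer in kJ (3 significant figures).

Constant-volume legs do no work.
W(i) = (212)(37.3 − 10.9) = 5597 J; W(iii) = (592)(10.9 − 37.3) = -15629 J.
W_net = 5597 − 15629 = -10032 J (the counter-clockwise enclosed area).

W_net ≈ -10.0 kJ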